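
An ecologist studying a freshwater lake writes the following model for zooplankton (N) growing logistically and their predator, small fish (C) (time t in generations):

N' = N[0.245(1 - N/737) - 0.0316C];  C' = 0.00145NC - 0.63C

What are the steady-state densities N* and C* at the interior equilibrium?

From dC/dt = 0 with C > 0: 0.00145N* = 0.63, so N* = 434.
Substitute into dN/dt = 0: 0.245(1 - 434/737) = 0.0316C*.
The bracket is 0.41, giving C* = 0.101/0.0316 = 3.18.

N* ≈ 434, C* ≈ 3.18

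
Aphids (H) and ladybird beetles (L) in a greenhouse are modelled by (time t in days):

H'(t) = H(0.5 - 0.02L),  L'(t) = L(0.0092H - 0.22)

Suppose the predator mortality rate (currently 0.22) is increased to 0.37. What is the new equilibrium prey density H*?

H* ≈ 40.2

At the interior fixed point, setting dL/dt = 0 with L > 0 fixes H* = (predator death rate)/(HL coefficient) — independent of the other coefficients.
With the change, H* = 0.37/0.0092 = 40.2; it rises from 23.9.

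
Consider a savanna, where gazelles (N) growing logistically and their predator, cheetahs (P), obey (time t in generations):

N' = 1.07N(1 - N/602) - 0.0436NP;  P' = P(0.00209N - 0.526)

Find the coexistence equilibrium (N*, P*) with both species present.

From dP/dt = 0 with P > 0: 0.00209N* = 0.526, so N* = 252.
Substitute into dN/dt = 0: 1.07(1 - 252/602) = 0.0436P*.
The bracket is 0.582, giving P* = 0.623/0.0436 = 14.3.

N* ≈ 252, P* ≈ 14.3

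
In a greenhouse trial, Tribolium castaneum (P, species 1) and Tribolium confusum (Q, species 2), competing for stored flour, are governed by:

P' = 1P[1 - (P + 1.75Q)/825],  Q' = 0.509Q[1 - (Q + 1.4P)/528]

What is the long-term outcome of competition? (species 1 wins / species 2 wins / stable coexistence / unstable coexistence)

Compare the nullcline intercepts: K1/α12 = 825/1.75 = 471 < K2 = 528; K2/α21 = 528/1.4 = 377 < K1 = 825.
Since both are reversed, neither can invade when rare; the interior point is a saddle.

unstable coexistence (outcome depends on initial conditions)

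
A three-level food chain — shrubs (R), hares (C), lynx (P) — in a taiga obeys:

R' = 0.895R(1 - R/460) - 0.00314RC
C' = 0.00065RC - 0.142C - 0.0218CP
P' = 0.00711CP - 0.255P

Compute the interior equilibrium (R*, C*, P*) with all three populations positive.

R* ≈ 402, C* ≈ 35.9, P* ≈ 5.48

From dP/dt = 0: 0.00711C* = 0.255, so C* = 35.9.
From dR/dt = 0: 0.895(1 - R*/460) = 0.00314·35.9, giving R* = 460·(1 - 0.126) = 402.
From dC/dt = 0: 0.00065·402 - 0.142 = 0.0218P*, so P* = 0.119/0.0218 = 5.48.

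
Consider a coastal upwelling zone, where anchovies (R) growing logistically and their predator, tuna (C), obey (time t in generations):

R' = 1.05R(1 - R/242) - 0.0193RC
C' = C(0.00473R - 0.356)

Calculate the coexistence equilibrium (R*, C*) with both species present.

R* ≈ 75.3, C* ≈ 37.5

From dC/dt = 0 with C > 0: 0.00473R* = 0.356, so R* = 75.3.
Substitute into dR/dt = 0: 1.05(1 - 75.3/242) = 0.0193C*.
The bracket is 0.689, giving C* = 0.723/0.0193 = 37.5.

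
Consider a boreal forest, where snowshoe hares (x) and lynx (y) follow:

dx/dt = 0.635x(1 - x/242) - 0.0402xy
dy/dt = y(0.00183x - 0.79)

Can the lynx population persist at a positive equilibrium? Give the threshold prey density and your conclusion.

The predator equation gives dy/dt > 0 only when x > 0.79/0.00183 = 432.
Without the predator, x → K = 242. Since 242 < 432, the predator cannot invade.

Threshold x = 432; K < 432, so no, the predator goes extinct.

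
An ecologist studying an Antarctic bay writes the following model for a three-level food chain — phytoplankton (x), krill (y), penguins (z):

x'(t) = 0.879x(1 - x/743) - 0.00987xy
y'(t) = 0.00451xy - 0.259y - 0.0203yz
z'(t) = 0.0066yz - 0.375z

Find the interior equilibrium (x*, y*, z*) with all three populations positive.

x* ≈ 269, y* ≈ 56.8, z* ≈ 47

From dz/dt = 0: 0.0066y* = 0.375, so y* = 56.8.
From dx/dt = 0: 0.879(1 - x*/743) = 0.00987·56.8, giving x* = 743·(1 - 0.638) = 269.
From dy/dt = 0: 0.00451·269 - 0.259 = 0.0203z*, so z* = 0.954/0.0203 = 47.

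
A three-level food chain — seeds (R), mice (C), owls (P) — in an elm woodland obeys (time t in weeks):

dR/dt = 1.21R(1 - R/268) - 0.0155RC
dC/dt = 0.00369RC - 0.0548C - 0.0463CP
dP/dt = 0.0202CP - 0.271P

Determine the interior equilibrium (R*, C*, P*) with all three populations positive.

R* ≈ 222, C* ≈ 13.4, P* ≈ 16.5

From dP/dt = 0: 0.0202C* = 0.271, so C* = 13.4.
From dR/dt = 0: 1.21(1 - R*/268) = 0.0155·13.4, giving R* = 268·(1 - 0.172) = 222.
From dC/dt = 0: 0.00369·222 - 0.0548 = 0.0463P*, so P* = 0.764/0.0463 = 16.5.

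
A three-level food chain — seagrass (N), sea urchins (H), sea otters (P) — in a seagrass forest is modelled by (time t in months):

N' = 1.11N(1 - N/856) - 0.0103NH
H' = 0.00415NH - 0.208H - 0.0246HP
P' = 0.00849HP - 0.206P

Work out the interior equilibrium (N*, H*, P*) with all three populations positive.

N* ≈ 663, H* ≈ 24.3, P* ≈ 103

From dP/dt = 0: 0.00849H* = 0.206, so H* = 24.3.
From dN/dt = 0: 1.11(1 - N*/856) = 0.0103·24.3, giving N* = 856·(1 - 0.225) = 663.
From dH/dt = 0: 0.00415·663 - 0.208 = 0.0246P*, so P* = 2.54/0.0246 = 103.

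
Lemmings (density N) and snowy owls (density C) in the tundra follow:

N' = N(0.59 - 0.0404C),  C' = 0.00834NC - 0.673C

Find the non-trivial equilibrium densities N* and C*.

Set dC/dt = 0 with C > 0: 0.00834N - 0.673 = 0, so N* = 0.673/0.00834 = 80.7.
Set dN/dt = 0 with N > 0: 0.59 - 0.0404C = 0, so C* = 0.59/0.0404 = 14.6.

N* ≈ 80.7, C* ≈ 14.6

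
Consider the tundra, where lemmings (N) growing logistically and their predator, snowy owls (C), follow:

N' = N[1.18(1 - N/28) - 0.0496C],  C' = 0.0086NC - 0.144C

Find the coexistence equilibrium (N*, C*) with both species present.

From dC/dt = 0 with C > 0: 0.0086N* = 0.144, so N* = 16.7.
Substitute into dN/dt = 0: 1.18(1 - 16.7/28) = 0.0496C*.
The bracket is 0.402, giving C* = 0.474/0.0496 = 9.56.

N* ≈ 16.7, C* ≈ 9.56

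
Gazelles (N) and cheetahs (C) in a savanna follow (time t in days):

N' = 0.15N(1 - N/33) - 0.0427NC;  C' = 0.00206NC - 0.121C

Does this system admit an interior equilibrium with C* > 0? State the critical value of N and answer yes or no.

The predator equation gives dC/dt > 0 only when N > 0.121/0.00206 = 58.7.
Without the predator, N → K = 33. Since 33 < 58.7, the predator cannot invade.

Threshold N = 58.7; K < 58.7, so no, the predator goes extinct.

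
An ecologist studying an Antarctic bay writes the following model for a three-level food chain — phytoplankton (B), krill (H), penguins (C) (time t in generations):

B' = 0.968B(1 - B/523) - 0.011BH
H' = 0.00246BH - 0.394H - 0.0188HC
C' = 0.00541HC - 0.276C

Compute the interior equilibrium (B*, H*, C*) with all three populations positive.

From dC/dt = 0: 0.00541H* = 0.276, so H* = 51.
From dB/dt = 0: 0.968(1 - B*/523) = 0.011·51, giving B* = 523·(1 - 0.58) = 220.
From dH/dt = 0: 0.00246·220 - 0.394 = 0.0188C*, so C* = 0.147/0.0188 = 7.8.

B* ≈ 220, H* ≈ 51, C* ≈ 7.8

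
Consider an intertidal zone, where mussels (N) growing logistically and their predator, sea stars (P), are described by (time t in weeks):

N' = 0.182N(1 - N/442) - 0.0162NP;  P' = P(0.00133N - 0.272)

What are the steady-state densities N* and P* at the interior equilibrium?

From dP/dt = 0 with P > 0: 0.00133N* = 0.272, so N* = 205.
Substitute into dN/dt = 0: 0.182(1 - 205/442) = 0.0162P*.
The bracket is 0.537, giving P* = 0.0978/0.0162 = 6.04.

N* ≈ 205, P* ≈ 6.04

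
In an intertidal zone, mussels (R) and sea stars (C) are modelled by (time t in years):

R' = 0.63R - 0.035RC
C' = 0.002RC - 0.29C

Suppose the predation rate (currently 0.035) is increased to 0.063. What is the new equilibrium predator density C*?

C* ≈ 10

At the interior fixed point, setting dR/dt = 0 with R > 0 fixes C* = (prey growth rate)/(RC coefficient) — independent of the other coefficients.
With the change, C* = 0.63/0.063 = 10; it falls from 18.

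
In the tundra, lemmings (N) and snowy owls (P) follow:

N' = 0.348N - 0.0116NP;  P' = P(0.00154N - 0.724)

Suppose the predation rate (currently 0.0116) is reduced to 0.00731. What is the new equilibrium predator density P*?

P* ≈ 47.6

At the interior fixed point, setting dN/dt = 0 with N > 0 fixes P* = (prey growth rate)/(NP coefficient) — independent of the other coefficients.
With the change, P* = 0.348/0.00731 = 47.6; it rises from 30.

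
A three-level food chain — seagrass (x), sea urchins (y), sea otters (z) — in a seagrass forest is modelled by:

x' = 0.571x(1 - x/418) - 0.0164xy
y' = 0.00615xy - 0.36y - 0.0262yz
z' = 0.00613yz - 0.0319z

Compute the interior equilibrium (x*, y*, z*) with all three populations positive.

From dz/dt = 0: 0.00613y* = 0.0319, so y* = 5.2.
From dx/dt = 0: 0.571(1 - x*/418) = 0.0164·5.2, giving x* = 418·(1 - 0.149) = 356.
From dy/dt = 0: 0.00615·356 - 0.36 = 0.0262z*, so z* = 1.83/0.0262 = 69.7.

x* ≈ 356, y* ≈ 5.2, z* ≈ 69.7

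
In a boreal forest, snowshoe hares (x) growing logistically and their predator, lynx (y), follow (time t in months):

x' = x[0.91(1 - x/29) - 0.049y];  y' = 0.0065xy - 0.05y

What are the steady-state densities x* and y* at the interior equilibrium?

From dy/dt = 0 with y > 0: 0.0065x* = 0.05, so x* = 7.69.
Substitute into dx/dt = 0: 0.91(1 - 7.69/29) = 0.049y*.
The bracket is 0.735, giving y* = 0.669/0.049 = 13.6.

x* ≈ 7.69, y* ≈ 13.6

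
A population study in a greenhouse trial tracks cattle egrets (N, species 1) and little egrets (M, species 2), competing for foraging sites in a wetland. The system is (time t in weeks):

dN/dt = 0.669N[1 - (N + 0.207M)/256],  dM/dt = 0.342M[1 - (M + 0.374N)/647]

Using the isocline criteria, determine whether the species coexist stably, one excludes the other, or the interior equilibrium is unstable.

stable coexistence

Compare the nullcline intercepts: K1/α12 = 256/0.207 = 1240 > K2 = 647; K2/α21 = 647/0.374 = 1730 > K1 = 256.
Since both inequalities hold, each species can invade when rare, so the interior equilibrium is stable.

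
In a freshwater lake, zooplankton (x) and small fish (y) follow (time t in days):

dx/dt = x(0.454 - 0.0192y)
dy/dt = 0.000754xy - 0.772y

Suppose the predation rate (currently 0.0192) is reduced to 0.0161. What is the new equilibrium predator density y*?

At the interior fixed point, setting dx/dt = 0 with x > 0 fixes y* = (prey growth rate)/(xy coefficient) — independent of the other coefficients.
With the change, y* = 0.454/0.0161 = 28.2; it rises from 23.6.

y* ≈ 28.2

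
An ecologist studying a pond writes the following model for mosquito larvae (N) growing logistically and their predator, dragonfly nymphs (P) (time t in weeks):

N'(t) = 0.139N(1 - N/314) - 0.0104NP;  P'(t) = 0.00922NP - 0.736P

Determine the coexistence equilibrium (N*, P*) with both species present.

N* ≈ 79.8, P* ≈ 9.97

From dP/dt = 0 with P > 0: 0.00922N* = 0.736, so N* = 79.8.
Substitute into dN/dt = 0: 0.139(1 - 79.8/314) = 0.0104P*.
The bracket is 0.746, giving P* = 0.104/0.0104 = 9.97.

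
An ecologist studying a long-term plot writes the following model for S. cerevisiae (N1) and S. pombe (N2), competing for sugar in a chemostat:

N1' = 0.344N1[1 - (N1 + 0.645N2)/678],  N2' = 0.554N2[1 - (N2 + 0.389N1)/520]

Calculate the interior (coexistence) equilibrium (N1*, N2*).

Setting both brackets to zero gives the nullclines N1 + 0.645N2 = 678 and 0.389N1 + N2 = 520.
Substituting N2 = 520 - 0.389N1 into the first: N1(1 - 0.645·0.389) = 678 - 0.645·520.
So N1* = 343/0.749 = 457, and then N2* = 520 - 0.389·457 = 342.

N1* ≈ 457, N2* ≈ 342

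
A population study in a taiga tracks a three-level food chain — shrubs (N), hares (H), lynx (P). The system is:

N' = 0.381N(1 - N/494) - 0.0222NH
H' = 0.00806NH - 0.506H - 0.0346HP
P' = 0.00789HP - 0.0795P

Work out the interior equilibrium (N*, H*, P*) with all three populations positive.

From dP/dt = 0: 0.00789H* = 0.0795, so H* = 10.1.
From dN/dt = 0: 0.381(1 - N*/494) = 0.0222·10.1, giving N* = 494·(1 - 0.587) = 204.
From dH/dt = 0: 0.00806·204 - 0.506 = 0.0346P*, so P* = 1.14/0.0346 = 32.9.

N* ≈ 204, H* ≈ 10.1, P* ≈ 32.9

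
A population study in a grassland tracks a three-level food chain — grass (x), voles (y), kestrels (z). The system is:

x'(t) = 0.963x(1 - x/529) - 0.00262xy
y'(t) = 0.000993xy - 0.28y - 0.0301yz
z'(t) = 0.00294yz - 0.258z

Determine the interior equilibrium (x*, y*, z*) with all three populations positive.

x* ≈ 403, y* ≈ 87.8, z* ≈ 3.98

From dz/dt = 0: 0.00294y* = 0.258, so y* = 87.8.
From dx/dt = 0: 0.963(1 - x*/529) = 0.00262·87.8, giving x* = 529·(1 - 0.239) = 403.
From dy/dt = 0: 0.000993·403 - 0.28 = 0.0301z*, so z* = 0.12/0.0301 = 3.98.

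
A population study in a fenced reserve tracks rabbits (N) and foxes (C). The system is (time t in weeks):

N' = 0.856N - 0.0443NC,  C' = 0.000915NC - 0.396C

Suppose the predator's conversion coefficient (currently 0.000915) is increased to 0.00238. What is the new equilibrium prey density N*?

At the interior fixed point, setting dC/dt = 0 with C > 0 fixes N* = (predator death rate)/(NC coefficient) — independent of the other coefficients.
With the change, N* = 0.396/0.00238 = 166; it falls from 433.

N* ≈ 166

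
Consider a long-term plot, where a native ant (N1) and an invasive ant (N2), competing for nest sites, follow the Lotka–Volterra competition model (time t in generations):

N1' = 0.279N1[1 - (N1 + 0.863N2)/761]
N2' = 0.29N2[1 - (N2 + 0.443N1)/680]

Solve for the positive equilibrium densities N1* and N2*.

Setting both brackets to zero gives the nullclines N1 + 0.863N2 = 761 and 0.443N1 + N2 = 680.
Substituting N2 = 680 - 0.443N1 into the first: N1(1 - 0.863·0.443) = 761 - 0.863·680.
So N1* = 174/0.618 = 282, and then N2* = 680 - 0.443·282 = 555.

N1* ≈ 282, N2* ≈ 555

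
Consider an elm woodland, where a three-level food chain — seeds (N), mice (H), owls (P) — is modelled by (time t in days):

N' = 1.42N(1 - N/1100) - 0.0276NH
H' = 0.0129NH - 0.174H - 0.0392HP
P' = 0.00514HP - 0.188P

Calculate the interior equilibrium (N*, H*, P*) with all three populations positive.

From dP/dt = 0: 0.00514H* = 0.188, so H* = 36.6.
From dN/dt = 0: 1.42(1 - N*/1100) = 0.0276·36.6, giving N* = 1100·(1 - 0.711) = 318.
From dH/dt = 0: 0.0129·318 - 0.174 = 0.0392P*, so P* = 3.93/0.0392 = 100.

N* ≈ 318, H* ≈ 36.6, P* ≈ 100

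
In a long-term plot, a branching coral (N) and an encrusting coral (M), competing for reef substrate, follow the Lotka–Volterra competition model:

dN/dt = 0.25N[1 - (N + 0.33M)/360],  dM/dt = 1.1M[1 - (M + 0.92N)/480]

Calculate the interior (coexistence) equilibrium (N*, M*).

N* ≈ 289, M* ≈ 214

Setting both brackets to zero gives the nullclines N + 0.33M = 360 and 0.92N + M = 480.
Substituting M = 480 - 0.92N into the first: N(1 - 0.33·0.92) = 360 - 0.33·480.
So N* = 202/0.696 = 289, and then M* = 480 - 0.92·289 = 214.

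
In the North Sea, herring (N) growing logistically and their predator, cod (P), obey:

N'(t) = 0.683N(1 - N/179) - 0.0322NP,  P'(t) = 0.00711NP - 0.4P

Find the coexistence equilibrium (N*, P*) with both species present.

From dP/dt = 0 with P > 0: 0.00711N* = 0.4, so N* = 56.3.
Substitute into dN/dt = 0: 0.683(1 - 56.3/179) = 0.0322P*.
The bracket is 0.686, giving P* = 0.468/0.0322 = 14.5.

N* ≈ 56.3, P* ≈ 14.5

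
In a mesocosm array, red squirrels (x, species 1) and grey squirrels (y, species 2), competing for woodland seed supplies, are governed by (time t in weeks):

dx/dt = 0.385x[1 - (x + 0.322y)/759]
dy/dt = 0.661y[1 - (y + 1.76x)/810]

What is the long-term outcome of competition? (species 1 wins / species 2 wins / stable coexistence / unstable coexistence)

species 1 excludes species 2

Compare the nullcline intercepts: K1/α12 = 759/0.322 = 2360 > K2 = 810; K2/α21 = 810/1.76 = 460 < K1 = 759.
Since the inequalities point opposite ways, species 1 can invade but species 2 cannot.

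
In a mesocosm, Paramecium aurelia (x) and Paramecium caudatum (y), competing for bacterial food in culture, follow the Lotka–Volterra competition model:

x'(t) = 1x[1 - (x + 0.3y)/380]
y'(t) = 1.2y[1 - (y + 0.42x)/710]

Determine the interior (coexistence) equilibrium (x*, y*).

Setting both brackets to zero gives the nullclines x + 0.3y = 380 and 0.42x + y = 710.
Substituting y = 710 - 0.42x into the first: x(1 - 0.3·0.42) = 380 - 0.3·710.
So x* = 167/0.874 = 191, and then y* = 710 - 0.42·191 = 630.

x* ≈ 191, y* ≈ 630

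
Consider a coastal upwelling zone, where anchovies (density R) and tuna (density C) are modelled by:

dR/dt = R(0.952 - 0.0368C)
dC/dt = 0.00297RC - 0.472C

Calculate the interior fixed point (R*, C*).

Set dC/dt = 0 with C > 0: 0.00297R - 0.472 = 0, so R* = 0.472/0.00297 = 159.
Set dR/dt = 0 with R > 0: 0.952 - 0.0368C = 0, so C* = 0.952/0.0368 = 25.9.

R* ≈ 159, C* ≈ 25.9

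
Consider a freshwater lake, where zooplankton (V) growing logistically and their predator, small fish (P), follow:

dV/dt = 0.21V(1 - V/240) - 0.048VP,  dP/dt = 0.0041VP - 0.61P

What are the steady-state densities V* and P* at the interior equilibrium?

V* ≈ 149, P* ≈ 1.66

From dP/dt = 0 with P > 0: 0.0041V* = 0.61, so V* = 149.
Substitute into dV/dt = 0: 0.21(1 - 149/240) = 0.048P*.
The bracket is 0.38, giving P* = 0.0798/0.048 = 1.66.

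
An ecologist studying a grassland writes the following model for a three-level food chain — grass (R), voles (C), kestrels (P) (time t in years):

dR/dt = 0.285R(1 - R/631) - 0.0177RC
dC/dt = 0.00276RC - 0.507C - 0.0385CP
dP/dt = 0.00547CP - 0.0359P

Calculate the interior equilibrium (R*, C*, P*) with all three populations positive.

R* ≈ 374, C* ≈ 6.56, P* ≈ 13.6

From dP/dt = 0: 0.00547C* = 0.0359, so C* = 6.56.
From dR/dt = 0: 0.285(1 - R*/631) = 0.0177·6.56, giving R* = 631·(1 - 0.408) = 374.
From dC/dt = 0: 0.00276·374 - 0.507 = 0.0385P*, so P* = 0.525/0.0385 = 13.6.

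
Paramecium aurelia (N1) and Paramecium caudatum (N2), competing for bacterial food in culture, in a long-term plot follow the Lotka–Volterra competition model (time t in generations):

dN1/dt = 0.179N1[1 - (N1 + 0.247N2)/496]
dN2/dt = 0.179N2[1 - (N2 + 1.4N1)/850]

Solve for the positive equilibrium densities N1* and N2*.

Setting both brackets to zero gives the nullclines N1 + 0.247N2 = 496 and 1.4N1 + N2 = 850.
Substituting N2 = 850 - 1.4N1 into the first: N1(1 - 0.247·1.4) = 496 - 0.247·850.
So N1* = 286/0.654 = 437, and then N2* = 850 - 1.4·437 = 238.

N1* ≈ 437, N2* ≈ 238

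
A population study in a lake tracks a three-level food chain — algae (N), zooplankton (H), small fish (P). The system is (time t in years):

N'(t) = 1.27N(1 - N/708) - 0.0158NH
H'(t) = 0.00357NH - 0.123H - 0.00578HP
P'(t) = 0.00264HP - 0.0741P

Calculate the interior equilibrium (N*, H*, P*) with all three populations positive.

N* ≈ 461, H* ≈ 28.1, P* ≈ 263

From dP/dt = 0: 0.00264H* = 0.0741, so H* = 28.1.
From dN/dt = 0: 1.27(1 - N*/708) = 0.0158·28.1, giving N* = 708·(1 - 0.349) = 461.
From dH/dt = 0: 0.00357·461 - 0.123 = 0.00578P*, so P* = 1.52/0.00578 = 263.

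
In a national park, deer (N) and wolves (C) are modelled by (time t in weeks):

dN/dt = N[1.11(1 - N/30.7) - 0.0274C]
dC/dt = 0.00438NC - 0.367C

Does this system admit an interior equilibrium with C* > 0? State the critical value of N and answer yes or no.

The predator equation gives dC/dt > 0 only when N > 0.367/0.00438 = 83.8.
Without the predator, N → K = 30.7. Since 30.7 < 83.8, the predator cannot invade.

Threshold N = 83.8; K < 83.8, so no, the predator goes extinct.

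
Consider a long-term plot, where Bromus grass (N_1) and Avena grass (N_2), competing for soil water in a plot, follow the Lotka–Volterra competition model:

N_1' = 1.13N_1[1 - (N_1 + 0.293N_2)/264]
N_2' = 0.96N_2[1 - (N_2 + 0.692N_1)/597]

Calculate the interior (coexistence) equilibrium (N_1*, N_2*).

Setting both brackets to zero gives the nullclines N_1 + 0.293N_2 = 264 and 0.692N_1 + N_2 = 597.
Substituting N_2 = 597 - 0.692N_1 into the first: N_1(1 - 0.293·0.692) = 264 - 0.293·597.
So N_1* = 89.1/0.797 = 112, and then N_2* = 597 - 0.692·112 = 520.

N_1* ≈ 112, N_2* ≈ 520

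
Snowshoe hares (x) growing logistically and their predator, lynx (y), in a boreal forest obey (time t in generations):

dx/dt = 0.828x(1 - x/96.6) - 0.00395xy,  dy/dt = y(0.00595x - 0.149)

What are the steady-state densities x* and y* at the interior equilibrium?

x* ≈ 25, y* ≈ 155

From dy/dt = 0 with y > 0: 0.00595x* = 0.149, so x* = 25.
Substitute into dx/dt = 0: 0.828(1 - 25/96.6) = 0.00395y*.
The bracket is 0.741, giving y* = 0.613/0.00395 = 155.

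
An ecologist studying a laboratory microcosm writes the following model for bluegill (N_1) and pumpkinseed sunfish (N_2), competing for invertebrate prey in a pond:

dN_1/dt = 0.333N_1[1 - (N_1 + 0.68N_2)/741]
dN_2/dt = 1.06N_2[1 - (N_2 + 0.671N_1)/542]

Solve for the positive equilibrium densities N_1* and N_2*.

N_1* ≈ 685, N_2* ≈ 82.4

Setting both brackets to zero gives the nullclines N_1 + 0.68N_2 = 741 and 0.671N_1 + N_2 = 542.
Substituting N_2 = 542 - 0.671N_1 into the first: N_1(1 - 0.68·0.671) = 741 - 0.68·542.
So N_1* = 372/0.544 = 685, and then N_2* = 542 - 0.671·685 = 82.4.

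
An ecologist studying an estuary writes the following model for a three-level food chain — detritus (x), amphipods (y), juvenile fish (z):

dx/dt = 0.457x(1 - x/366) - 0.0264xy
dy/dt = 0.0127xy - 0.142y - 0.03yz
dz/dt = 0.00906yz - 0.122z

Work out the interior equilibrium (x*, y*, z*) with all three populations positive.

From dz/dt = 0: 0.00906y* = 0.122, so y* = 13.5.
From dx/dt = 0: 0.457(1 - x*/366) = 0.0264·13.5, giving x* = 366·(1 - 0.778) = 81.3.
From dy/dt = 0: 0.0127·81.3 - 0.142 = 0.03z*, so z* = 0.89/0.03 = 29.7.

x* ≈ 81.3, y* ≈ 13.5, z* ≈ 29.7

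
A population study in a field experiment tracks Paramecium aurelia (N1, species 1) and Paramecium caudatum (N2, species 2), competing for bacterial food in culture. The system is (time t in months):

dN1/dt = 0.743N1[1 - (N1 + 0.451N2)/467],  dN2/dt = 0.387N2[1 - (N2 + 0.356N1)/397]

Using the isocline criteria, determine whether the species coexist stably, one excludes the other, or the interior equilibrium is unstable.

Compare the nullcline intercepts: K1/α12 = 467/0.451 = 1040 > K2 = 397; K2/α21 = 397/0.356 = 1120 > K1 = 467.
Since both inequalities hold, each species can invade when rare, so the interior equilibrium is stable.

stable coexistence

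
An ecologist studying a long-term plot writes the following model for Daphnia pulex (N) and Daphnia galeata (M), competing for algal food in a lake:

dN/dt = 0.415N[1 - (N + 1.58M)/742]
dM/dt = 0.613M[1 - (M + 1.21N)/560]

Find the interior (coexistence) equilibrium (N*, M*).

N* ≈ 157, M* ≈ 370

Setting both brackets to zero gives the nullclines N + 1.58M = 742 and 1.21N + M = 560.
Substituting M = 560 - 1.21N into the first: N(1 - 1.58·1.21) = 742 - 1.58·560.
So N* = -143/-0.912 = 157, and then M* = 560 - 1.21·157 = 370.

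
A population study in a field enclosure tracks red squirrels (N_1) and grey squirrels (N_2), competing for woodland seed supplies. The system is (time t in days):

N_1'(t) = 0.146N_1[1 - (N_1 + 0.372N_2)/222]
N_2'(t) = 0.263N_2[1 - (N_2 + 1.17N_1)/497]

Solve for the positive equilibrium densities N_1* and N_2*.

Setting both brackets to zero gives the nullclines N_1 + 0.372N_2 = 222 and 1.17N_1 + N_2 = 497.
Substituting N_2 = 497 - 1.17N_1 into the first: N_1(1 - 0.372·1.17) = 222 - 0.372·497.
So N_1* = 37.1/0.565 = 65.7, and then N_2* = 497 - 1.17·65.7 = 420.

N_1* ≈ 65.7, N_2* ≈ 420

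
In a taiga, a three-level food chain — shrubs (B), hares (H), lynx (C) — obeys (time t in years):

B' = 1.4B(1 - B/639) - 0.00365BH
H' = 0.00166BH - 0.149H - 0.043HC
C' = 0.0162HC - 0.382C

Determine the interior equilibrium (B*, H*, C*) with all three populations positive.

From dC/dt = 0: 0.0162H* = 0.382, so H* = 23.6.
From dB/dt = 0: 1.4(1 - B*/639) = 0.00365·23.6, giving B* = 639·(1 - 0.0615) = 600.
From dH/dt = 0: 0.00166·600 - 0.149 = 0.043C*, so C* = 0.847/0.043 = 19.7.

B* ≈ 600, H* ≈ 23.6, C* ≈ 19.7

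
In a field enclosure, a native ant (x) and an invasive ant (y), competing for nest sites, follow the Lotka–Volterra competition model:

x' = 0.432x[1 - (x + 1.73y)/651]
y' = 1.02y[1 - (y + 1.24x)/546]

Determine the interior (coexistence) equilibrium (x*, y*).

x* ≈ 256, y* ≈ 228

Setting both brackets to zero gives the nullclines x + 1.73y = 651 and 1.24x + y = 546.
Substituting y = 546 - 1.24x into the first: x(1 - 1.73·1.24) = 651 - 1.73·546.
So x* = -294/-1.15 = 256, and then y* = 546 - 1.24·256 = 228.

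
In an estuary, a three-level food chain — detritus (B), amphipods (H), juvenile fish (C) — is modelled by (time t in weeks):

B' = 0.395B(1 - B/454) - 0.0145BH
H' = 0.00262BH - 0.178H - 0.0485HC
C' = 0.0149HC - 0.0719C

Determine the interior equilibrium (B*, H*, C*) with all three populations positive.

From dC/dt = 0: 0.0149H* = 0.0719, so H* = 4.83.
From dB/dt = 0: 0.395(1 - B*/454) = 0.0145·4.83, giving B* = 454·(1 - 0.177) = 374.
From dH/dt = 0: 0.00262·374 - 0.178 = 0.0485C*, so C* = 0.801/0.0485 = 16.5.

B* ≈ 374, H* ≈ 4.83, C* ≈ 16.5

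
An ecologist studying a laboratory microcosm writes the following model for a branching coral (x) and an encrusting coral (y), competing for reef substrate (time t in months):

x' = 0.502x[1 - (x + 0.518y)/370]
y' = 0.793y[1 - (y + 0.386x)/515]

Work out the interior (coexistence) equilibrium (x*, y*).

x* ≈ 129, y* ≈ 465

Setting both brackets to zero gives the nullclines x + 0.518y = 370 and 0.386x + y = 515.
Substituting y = 515 - 0.386x into the first: x(1 - 0.518·0.386) = 370 - 0.518·515.
So x* = 103/0.8 = 129, and then y* = 515 - 0.386·129 = 465.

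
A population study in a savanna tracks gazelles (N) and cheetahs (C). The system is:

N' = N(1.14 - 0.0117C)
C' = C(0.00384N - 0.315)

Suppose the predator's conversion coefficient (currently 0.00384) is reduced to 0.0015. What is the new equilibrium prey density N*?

N* ≈ 210

At the interior fixed point, setting dC/dt = 0 with C > 0 fixes N* = (predator death rate)/(NC coefficient) — independent of the other coefficients.
With the change, N* = 0.315/0.0015 = 210; it rises from 82.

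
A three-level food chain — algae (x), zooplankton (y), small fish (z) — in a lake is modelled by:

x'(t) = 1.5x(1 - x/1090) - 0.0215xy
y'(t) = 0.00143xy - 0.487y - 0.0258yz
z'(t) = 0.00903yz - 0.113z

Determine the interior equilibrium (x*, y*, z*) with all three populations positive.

x* ≈ 894, y* ≈ 12.5, z* ≈ 30.7

From dz/dt = 0: 0.00903y* = 0.113, so y* = 12.5.
From dx/dt = 0: 1.5(1 - x*/1090) = 0.0215·12.5, giving x* = 1090·(1 - 0.179) = 894.
From dy/dt = 0: 0.00143·894 - 0.487 = 0.0258z*, so z* = 0.792/0.0258 = 30.7.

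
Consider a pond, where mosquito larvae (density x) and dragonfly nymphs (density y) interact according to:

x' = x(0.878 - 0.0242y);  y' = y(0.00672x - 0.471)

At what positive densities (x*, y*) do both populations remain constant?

Set dy/dt = 0 with y > 0: 0.00672x - 0.471 = 0, so x* = 0.471/0.00672 = 70.1.
Set dx/dt = 0 with x > 0: 0.878 - 0.0242y = 0, so y* = 0.878/0.0242 = 36.3.

x* ≈ 70.1, y* ≈ 36.3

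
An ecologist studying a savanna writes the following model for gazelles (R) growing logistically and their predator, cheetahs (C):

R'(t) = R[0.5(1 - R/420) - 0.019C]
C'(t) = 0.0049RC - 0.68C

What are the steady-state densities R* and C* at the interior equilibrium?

R* ≈ 139, C* ≈ 17.6

From dC/dt = 0 with C > 0: 0.0049R* = 0.68, so R* = 139.
Substitute into dR/dt = 0: 0.5(1 - 139/420) = 0.019C*.
The bracket is 0.67, giving C* = 0.335/0.019 = 17.6.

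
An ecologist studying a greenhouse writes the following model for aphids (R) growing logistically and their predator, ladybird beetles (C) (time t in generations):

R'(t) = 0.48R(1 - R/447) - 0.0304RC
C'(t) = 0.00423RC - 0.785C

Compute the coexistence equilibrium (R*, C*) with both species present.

R* ≈ 186, C* ≈ 9.23

From dC/dt = 0 with C > 0: 0.00423R* = 0.785, so R* = 186.
Substitute into dR/dt = 0: 0.48(1 - 186/447) = 0.0304C*.
The bracket is 0.585, giving C* = 0.281/0.0304 = 9.23.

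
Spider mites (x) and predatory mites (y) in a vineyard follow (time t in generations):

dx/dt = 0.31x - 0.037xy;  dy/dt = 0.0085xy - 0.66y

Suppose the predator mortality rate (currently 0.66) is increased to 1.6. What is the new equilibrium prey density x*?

At the interior fixed point, setting dy/dt = 0 with y > 0 fixes x* = (predator death rate)/(xy coefficient) — independent of the other coefficients.
With the change, x* = 1.6/0.0085 = 188; it rises from 77.6.

x* ≈ 188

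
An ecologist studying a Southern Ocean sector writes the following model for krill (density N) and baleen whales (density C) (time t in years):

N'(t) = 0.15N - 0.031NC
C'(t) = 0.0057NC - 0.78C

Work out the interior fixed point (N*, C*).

Set dC/dt = 0 with C > 0: 0.0057N - 0.78 = 0, so N* = 0.78/0.0057 = 137.
Set dN/dt = 0 with N > 0: 0.15 - 0.031C = 0, so C* = 0.15/0.031 = 4.84.

N* ≈ 137, C* ≈ 4.84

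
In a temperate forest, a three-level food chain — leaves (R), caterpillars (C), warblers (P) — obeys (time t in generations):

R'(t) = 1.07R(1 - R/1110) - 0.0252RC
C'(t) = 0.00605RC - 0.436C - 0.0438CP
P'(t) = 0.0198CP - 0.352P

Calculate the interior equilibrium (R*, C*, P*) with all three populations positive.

R* ≈ 645, C* ≈ 17.8, P* ≈ 79.2

From dP/dt = 0: 0.0198C* = 0.352, so C* = 17.8.
From dR/dt = 0: 1.07(1 - R*/1110) = 0.0252·17.8, giving R* = 1110·(1 - 0.419) = 645.
From dC/dt = 0: 0.00605·645 - 0.436 = 0.0438P*, so P* = 3.47/0.0438 = 79.2.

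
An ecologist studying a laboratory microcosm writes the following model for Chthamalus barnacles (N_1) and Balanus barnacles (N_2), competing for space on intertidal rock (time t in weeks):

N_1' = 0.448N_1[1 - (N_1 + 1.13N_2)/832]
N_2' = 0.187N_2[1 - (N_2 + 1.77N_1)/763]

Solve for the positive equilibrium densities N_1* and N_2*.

N_1* ≈ 30.2, N_2* ≈ 710

Setting both brackets to zero gives the nullclines N_1 + 1.13N_2 = 832 and 1.77N_1 + N_2 = 763.
Substituting N_2 = 763 - 1.77N_1 into the first: N_1(1 - 1.13·1.77) = 832 - 1.13·763.
So N_1* = -30.2/-1 = 30.2, and then N_2* = 763 - 1.77·30.2 = 710.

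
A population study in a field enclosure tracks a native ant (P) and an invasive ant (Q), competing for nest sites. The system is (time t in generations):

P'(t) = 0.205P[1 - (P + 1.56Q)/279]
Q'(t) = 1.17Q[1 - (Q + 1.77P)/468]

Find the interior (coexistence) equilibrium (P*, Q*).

P* ≈ 256, Q* ≈ 14.7

Setting both brackets to zero gives the nullclines P + 1.56Q = 279 and 1.77P + Q = 468.
Substituting Q = 468 - 1.77P into the first: P(1 - 1.56·1.77) = 279 - 1.56·468.
So P* = -451/-1.76 = 256, and then Q* = 468 - 1.77·256 = 14.7.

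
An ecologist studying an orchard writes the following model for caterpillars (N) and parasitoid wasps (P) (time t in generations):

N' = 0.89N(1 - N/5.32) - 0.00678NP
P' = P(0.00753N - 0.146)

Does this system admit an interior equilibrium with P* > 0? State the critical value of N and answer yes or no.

The predator equation gives dP/dt > 0 only when N > 0.146/0.00753 = 19.4.
Without the predator, N → K = 5.32. Since 5.32 < 19.4, the predator cannot invade.

Threshold N = 19.4; K < 19.4, so no, the predator goes extinct.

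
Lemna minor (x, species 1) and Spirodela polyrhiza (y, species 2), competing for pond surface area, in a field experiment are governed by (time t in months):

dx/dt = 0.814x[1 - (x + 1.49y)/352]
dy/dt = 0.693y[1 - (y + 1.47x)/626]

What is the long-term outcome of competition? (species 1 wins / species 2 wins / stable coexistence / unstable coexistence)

Compare the nullcline intercepts: K1/α12 = 352/1.49 = 236 < K2 = 626; K2/α21 = 626/1.47 = 426 > K1 = 352.
Since the inequalities point opposite ways, species 2 can invade but species 1 cannot.

species 2 excludes species 1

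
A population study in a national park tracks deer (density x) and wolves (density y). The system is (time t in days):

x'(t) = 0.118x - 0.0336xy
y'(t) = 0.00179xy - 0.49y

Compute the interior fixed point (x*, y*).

Set dy/dt = 0 with y > 0: 0.00179x - 0.49 = 0, so x* = 0.49/0.00179 = 274.
Set dx/dt = 0 with x > 0: 0.118 - 0.0336y = 0, so y* = 0.118/0.0336 = 3.51.

x* ≈ 274, y* ≈ 3.51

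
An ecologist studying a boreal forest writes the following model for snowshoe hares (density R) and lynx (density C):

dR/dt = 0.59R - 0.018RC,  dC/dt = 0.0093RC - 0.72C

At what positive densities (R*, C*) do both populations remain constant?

Set dC/dt = 0 with C > 0: 0.0093R - 0.72 = 0, so R* = 0.72/0.0093 = 77.4.
Set dR/dt = 0 with R > 0: 0.59 - 0.018C = 0, so C* = 0.59/0.018 = 32.8.

R* ≈ 77.4, C* ≈ 32.8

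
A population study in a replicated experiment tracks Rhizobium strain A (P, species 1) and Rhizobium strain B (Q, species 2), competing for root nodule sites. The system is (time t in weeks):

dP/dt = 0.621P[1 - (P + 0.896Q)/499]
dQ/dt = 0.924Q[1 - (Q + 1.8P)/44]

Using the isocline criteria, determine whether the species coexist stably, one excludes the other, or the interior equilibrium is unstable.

species 1 excludes species 2

Compare the nullcline intercepts: K1/α12 = 499/0.896 = 557 > K2 = 44; K2/α21 = 44/1.8 = 24.4 < K1 = 499.
Since the inequalities point opposite ways, species 1 can invade but species 2 cannot.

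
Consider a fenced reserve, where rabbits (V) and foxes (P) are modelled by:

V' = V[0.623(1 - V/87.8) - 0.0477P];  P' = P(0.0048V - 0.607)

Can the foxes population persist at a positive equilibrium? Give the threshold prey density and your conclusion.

Threshold V = 126; K < 126, so no, the predator goes extinct.

The predator equation gives dP/dt > 0 only when V > 0.607/0.0048 = 126.
Without the predator, V → K = 87.8. Since 87.8 < 126, the predator cannot invade.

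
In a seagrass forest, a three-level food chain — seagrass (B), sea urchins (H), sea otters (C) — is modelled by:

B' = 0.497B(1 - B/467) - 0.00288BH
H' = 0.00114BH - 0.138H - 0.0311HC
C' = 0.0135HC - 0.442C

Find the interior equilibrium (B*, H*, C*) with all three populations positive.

From dC/dt = 0: 0.0135H* = 0.442, so H* = 32.7.
From dB/dt = 0: 0.497(1 - B*/467) = 0.00288·32.7, giving B* = 467·(1 - 0.19) = 378.
From dH/dt = 0: 0.00114·378 - 0.138 = 0.0311C*, so C* = 0.293/0.0311 = 9.43.

B* ≈ 378, H* ≈ 32.7, C* ≈ 9.43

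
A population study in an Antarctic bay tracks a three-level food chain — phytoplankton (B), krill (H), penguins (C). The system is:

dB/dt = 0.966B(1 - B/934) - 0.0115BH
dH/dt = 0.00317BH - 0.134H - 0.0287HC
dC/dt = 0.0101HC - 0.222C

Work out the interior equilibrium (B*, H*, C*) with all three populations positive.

B* ≈ 690, H* ≈ 22, C* ≈ 71.5

From dC/dt = 0: 0.0101H* = 0.222, so H* = 22.
From dB/dt = 0: 0.966(1 - B*/934) = 0.0115·22, giving B* = 934·(1 - 0.262) = 690.
From dH/dt = 0: 0.00317·690 - 0.134 = 0.0287C*, so C* = 2.05/0.0287 = 71.5.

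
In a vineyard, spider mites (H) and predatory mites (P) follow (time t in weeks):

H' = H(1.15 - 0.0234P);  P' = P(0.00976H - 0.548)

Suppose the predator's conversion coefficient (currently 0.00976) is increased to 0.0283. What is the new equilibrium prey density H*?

At the interior fixed point, setting dP/dt = 0 with P > 0 fixes H* = (predator death rate)/(HP coefficient) — independent of the other coefficients.
With the change, H* = 0.548/0.0283 = 19.4; it falls from 56.1.

H* ≈ 19.4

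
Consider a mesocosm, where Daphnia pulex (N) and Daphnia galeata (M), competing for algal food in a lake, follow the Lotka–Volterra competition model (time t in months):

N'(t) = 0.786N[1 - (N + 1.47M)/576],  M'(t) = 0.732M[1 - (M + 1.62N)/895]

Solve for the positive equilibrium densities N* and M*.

Setting both brackets to zero gives the nullclines N + 1.47M = 576 and 1.62N + M = 895.
Substituting M = 895 - 1.62N into the first: N(1 - 1.47·1.62) = 576 - 1.47·895.
So N* = -740/-1.38 = 535, and then M* = 895 - 1.62·535 = 27.6.

N* ≈ 535, M* ≈ 27.6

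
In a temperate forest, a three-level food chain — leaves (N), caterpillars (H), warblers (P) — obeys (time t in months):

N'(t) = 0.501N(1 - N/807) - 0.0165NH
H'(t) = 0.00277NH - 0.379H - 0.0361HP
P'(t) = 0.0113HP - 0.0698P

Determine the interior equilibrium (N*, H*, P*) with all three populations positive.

From dP/dt = 0: 0.0113H* = 0.0698, so H* = 6.18.
From dN/dt = 0: 0.501(1 - N*/807) = 0.0165·6.18, giving N* = 807·(1 - 0.203) = 643.
From dH/dt = 0: 0.00277·643 - 0.379 = 0.0361P*, so P* = 1.4/0.0361 = 38.8.

N* ≈ 643, H* ≈ 6.18, P* ≈ 38.8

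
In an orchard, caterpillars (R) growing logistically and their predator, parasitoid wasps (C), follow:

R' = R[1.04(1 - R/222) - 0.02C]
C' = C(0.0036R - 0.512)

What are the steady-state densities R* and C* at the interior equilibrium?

R* ≈ 142, C* ≈ 18.7

From dC/dt = 0 with C > 0: 0.0036R* = 0.512, so R* = 142.
Substitute into dR/dt = 0: 1.04(1 - 142/222) = 0.02C*.
The bracket is 0.359, giving C* = 0.374/0.02 = 18.7.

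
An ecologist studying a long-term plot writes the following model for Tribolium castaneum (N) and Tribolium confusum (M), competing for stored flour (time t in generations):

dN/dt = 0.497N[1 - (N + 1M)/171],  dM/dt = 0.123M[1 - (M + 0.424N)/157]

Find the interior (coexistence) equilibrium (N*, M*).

Setting both brackets to zero gives the nullclines N + 1M = 171 and 0.424N + M = 157.
Substituting M = 157 - 0.424N into the first: N(1 - 1·0.424) = 171 - 1·157.
So N* = 14/0.576 = 24.3, and then M* = 157 - 0.424·24.3 = 147.

N* ≈ 24.3, M* ≈ 147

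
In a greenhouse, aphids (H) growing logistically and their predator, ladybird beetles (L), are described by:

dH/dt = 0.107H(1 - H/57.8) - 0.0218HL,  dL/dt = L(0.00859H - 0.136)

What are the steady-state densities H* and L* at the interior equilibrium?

From dL/dt = 0 with L > 0: 0.00859H* = 0.136, so H* = 15.8.
Substitute into dH/dt = 0: 0.107(1 - 15.8/57.8) = 0.0218L*.
The bracket is 0.726, giving L* = 0.0777/0.0218 = 3.56.

H* ≈ 15.8, L* ≈ 3.56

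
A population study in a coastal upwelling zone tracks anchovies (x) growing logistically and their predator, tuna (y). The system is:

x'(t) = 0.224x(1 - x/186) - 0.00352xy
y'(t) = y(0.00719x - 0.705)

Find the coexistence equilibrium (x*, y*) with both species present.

From dy/dt = 0 with y > 0: 0.00719x* = 0.705, so x* = 98.1.
Substitute into dx/dt = 0: 0.224(1 - 98.1/186) = 0.00352y*.
The bracket is 0.473, giving y* = 0.106/0.00352 = 30.1.

x* ≈ 98.1, y* ≈ 30.1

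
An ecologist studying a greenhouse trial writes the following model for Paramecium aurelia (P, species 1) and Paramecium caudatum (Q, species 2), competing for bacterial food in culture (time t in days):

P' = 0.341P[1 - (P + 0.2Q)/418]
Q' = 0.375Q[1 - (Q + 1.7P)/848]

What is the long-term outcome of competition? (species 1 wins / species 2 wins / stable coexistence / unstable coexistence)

Compare the nullcline intercepts: K1/α12 = 418/0.2 = 2090 > K2 = 848; K2/α21 = 848/1.7 = 499 > K1 = 418.
Since both inequalities hold, each species can invade when rare, so the interior equilibrium is stable.

stable coexistence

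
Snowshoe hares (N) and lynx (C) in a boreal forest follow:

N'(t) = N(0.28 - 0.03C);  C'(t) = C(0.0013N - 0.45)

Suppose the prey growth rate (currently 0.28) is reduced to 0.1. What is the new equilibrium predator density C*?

At the interior fixed point, setting dN/dt = 0 with N > 0 fixes C* = (prey growth rate)/(NC coefficient) — independent of the other coefficients.
With the change, C* = 0.1/0.03 = 3.33; it falls from 9.33.

C* ≈ 3.33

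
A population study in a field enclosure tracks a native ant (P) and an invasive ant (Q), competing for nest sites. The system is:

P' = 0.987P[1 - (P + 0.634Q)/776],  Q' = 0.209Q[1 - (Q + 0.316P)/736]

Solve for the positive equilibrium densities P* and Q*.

P* ≈ 387, Q* ≈ 614

Setting both brackets to zero gives the nullclines P + 0.634Q = 776 and 0.316P + Q = 736.
Substituting Q = 736 - 0.316P into the first: P(1 - 0.634·0.316) = 776 - 0.634·736.
So P* = 309/0.8 = 387, and then Q* = 736 - 0.316·387 = 614.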